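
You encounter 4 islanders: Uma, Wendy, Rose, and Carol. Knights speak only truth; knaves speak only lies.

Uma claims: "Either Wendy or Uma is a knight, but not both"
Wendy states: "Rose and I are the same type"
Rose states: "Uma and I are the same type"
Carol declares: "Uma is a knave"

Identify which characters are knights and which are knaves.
Uma is a knight.
Wendy is a knave.
Rose is a knight.
Carol is a knave.

Verification:
- Uma (knight) says "Either Wendy or Uma is a knight, but not both" - this is TRUE because Wendy is a knave and Uma is a knight.
- Wendy (knave) says "Rose and I are the same type" - this is FALSE (a lie) because Wendy is a knave and Rose is a knight.
- Rose (knight) says "Uma and I are the same type" - this is TRUE because Rose is a knight and Uma is a knight.
- Carol (knave) says "Uma is a knave" - this is FALSE (a lie) because Uma is a knight.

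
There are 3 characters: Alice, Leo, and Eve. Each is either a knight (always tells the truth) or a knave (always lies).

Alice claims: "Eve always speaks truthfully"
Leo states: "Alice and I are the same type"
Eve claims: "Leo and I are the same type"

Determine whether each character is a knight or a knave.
Alice is a knight.
Leo is a knight.
Eve is a knight.

Verification:
- Alice (knight) says "Eve always speaks truthfully" - this is TRUE because Eve is a knight.
- Leo (knight) says "Alice and I are the same type" - this is TRUE because Leo is a knight and Alice is a knight.
- Eve (knight) says "Leo and I are the same type" - this is TRUE because Eve is a knight and Leo is a knight.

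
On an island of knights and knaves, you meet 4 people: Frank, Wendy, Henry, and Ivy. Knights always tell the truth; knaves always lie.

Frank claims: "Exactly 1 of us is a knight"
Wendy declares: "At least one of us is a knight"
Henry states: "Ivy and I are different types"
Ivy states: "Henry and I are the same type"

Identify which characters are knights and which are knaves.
Frank is a knave.
Wendy is a knight.
Henry is a knight.
Ivy is a knave.

Verification:
- Frank (knave) says "Exactly 1 of us is a knight" - this is FALSE (a lie) because there are 2 knights.
- Wendy (knight) says "At least one of us is a knight" - this is TRUE because Wendy and Henry are knights.
- Henry (knight) says "Ivy and I are different types" - this is TRUE because Henry is a knight and Ivy is a knave.
- Ivy (knave) says "Henry and I are the same type" - this is FALSE (a lie) because Ivy is a knave and Henry is a knight.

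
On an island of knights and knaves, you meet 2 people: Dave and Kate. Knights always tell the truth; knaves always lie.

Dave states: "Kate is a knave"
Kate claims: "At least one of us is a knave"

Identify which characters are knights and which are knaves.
Dave is a knave.
Kate is a knight.

Verification:
- Dave (knave) says "Kate is a knave" - this is FALSE (a lie) because Kate is a knight.
- Kate (knight) says "At least one of us is a knave" - this is TRUE because Dave is a knave.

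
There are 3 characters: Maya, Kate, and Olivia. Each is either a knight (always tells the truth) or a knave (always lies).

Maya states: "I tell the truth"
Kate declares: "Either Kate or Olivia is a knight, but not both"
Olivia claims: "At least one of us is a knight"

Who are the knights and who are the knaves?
Maya is a knave.
Kate is a knave.
Olivia is a knave.

Verification:
- Maya (knave) says "I tell the truth" - this is FALSE (a lie) because Maya is a knave.
- Kate (knave) says "Either Kate or Olivia is a knight, but not both" - this is FALSE (a lie) because Kate is a knave and Olivia is a knave.
- Olivia (knave) says "At least one of us is a knight" - this is FALSE (a lie) because no one is a knight.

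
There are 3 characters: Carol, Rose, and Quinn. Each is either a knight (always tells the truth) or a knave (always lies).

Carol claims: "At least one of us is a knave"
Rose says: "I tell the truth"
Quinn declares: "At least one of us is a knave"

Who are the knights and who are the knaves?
Carol is a knight.
Rose is a knave.
Quinn is a knight.

Verification:
- Carol (knight) says "At least one of us is a knave" - this is TRUE because Rose is a knave.
- Rose (knave) says "I tell the truth" - this is FALSE (a lie) because Rose is a knave.
- Quinn (knight) says "At least one of us is a knave" - this is TRUE because Rose is a knave.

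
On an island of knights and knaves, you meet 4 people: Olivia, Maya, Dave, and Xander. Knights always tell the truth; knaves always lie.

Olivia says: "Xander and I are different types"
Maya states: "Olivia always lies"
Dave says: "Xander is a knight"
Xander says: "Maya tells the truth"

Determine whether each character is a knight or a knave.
Olivia is a knight.
Maya is a knave.
Dave is a knave.
Xander is a knave.

Verification:
- Olivia (knight) says "Xander and I are different types" - this is TRUE because Olivia is a knight and Xander is a knave.
- Maya (knave) says "Olivia always lies" - this is FALSE (a lie) because Olivia is a knight.
- Dave (knave) says "Xander is a knight" - this is FALSE (a lie) because Xander is a knave.
- Xander (knave) says "Maya tells the truth" - this is FALSE (a lie) because Maya is a knave.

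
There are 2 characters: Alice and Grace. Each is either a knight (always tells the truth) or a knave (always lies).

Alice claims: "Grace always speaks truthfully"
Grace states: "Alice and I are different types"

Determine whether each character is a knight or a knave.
Alice is a knave.
Grace is a knave.

Verification:
- Alice (knave) says "Grace always speaks truthfully" - this is FALSE (a lie) because Grace is a knave.
- Grace (knave) says "Alice and I are different types" - this is FALSE (a lie) because Grace is a knave and Alice is a knave.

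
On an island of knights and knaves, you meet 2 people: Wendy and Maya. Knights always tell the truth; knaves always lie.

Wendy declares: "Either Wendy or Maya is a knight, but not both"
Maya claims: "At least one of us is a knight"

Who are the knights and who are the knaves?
Wendy is a knave.
Maya is a knave.

Verification:
- Wendy (knave) says "Either Wendy or Maya is a knight, but not both" - this is FALSE (a lie) because Wendy is a knave and Maya is a knave.
- Maya (knave) says "At least one of us is a knight" - this is FALSE (a lie) because no one is a knight.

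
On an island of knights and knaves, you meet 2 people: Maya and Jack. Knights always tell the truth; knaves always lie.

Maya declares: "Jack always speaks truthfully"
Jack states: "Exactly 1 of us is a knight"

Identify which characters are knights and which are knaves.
Maya is a knave.
Jack is a knave.

Verification:
- Maya (knave) says "Jack always speaks truthfully" - this is FALSE (a lie) because Jack is a knave.
- Jack (knave) says "Exactly 1 of us is a knight" - this is FALSE (a lie) because there are 0 knights.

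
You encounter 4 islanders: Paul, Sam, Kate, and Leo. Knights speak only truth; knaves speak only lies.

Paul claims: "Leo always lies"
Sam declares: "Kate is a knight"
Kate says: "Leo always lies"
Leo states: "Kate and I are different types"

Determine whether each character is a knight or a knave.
Paul is a knave.
Sam is a knave.
Kate is a knave.
Leo is a knight.

Verification:
- Paul (knave) says "Leo always lies" - this is FALSE (a lie) because Leo is a knight.
- Sam (knave) says "Kate is a knight" - this is FALSE (a lie) because Kate is a knave.
- Kate (knave) says "Leo always lies" - this is FALSE (a lie) because Leo is a knight.
- Leo (knight) says "Kate and I are different types" - this is TRUE because Leo is a knight and Kate is a knave.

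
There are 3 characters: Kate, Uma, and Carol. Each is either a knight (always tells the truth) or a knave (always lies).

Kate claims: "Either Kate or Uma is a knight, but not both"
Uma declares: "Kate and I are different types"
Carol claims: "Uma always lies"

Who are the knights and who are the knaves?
Kate is a knave.
Uma is a knave.
Carol is a knight.

Verification:
- Kate (knave) says "Either Kate or Uma is a knight, but not both" - this is FALSE (a lie) because Kate is a knave and Uma is a knave.
- Uma (knave) says "Kate and I are different types" - this is FALSE (a lie) because Uma is a knave and Kate is a knave.
- Carol (knight) says "Uma always lies" - this is TRUE because Uma is a knave.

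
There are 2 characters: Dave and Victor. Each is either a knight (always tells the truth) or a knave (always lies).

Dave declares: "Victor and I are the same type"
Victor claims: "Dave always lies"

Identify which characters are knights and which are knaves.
Dave is a knave.
Victor is a knight.

Verification:
- Dave (knave) says "Victor and I are the same type" - this is FALSE (a lie) because Dave is a knave and Victor is a knight.
- Victor (knight) says "Dave always lies" - this is TRUE because Dave is a knave.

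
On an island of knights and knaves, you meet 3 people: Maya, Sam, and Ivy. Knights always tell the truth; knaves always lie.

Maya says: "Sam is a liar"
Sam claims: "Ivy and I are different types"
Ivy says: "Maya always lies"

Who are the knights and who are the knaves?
Maya is a knight.
Sam is a knave.
Ivy is a knave.

Verification:
- Maya (knight) says "Sam is a liar" - this is TRUE because Sam is a knave.
- Sam (knave) says "Ivy and I are different types" - this is FALSE (a lie) because Sam is a knave and Ivy is a knave.
- Ivy (knave) says "Maya always lies" - this is FALSE (a lie) because Maya is a knight.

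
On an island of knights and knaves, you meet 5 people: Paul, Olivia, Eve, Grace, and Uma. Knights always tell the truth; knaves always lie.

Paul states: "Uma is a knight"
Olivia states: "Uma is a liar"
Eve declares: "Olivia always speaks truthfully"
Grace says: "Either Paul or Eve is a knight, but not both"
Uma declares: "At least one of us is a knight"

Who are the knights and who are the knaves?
Paul is a knight.
Olivia is a knave.
Eve is a knave.
Grace is a knight.
Uma is a knight.

Verification:
- Paul (knight) says "Uma is a knight" - this is TRUE because Uma is a knight.
- Olivia (knave) says "Uma is a liar" - this is FALSE (a lie) because Uma is a knight.
- Eve (knave) says "Olivia always speaks truthfully" - this is FALSE (a lie) because Olivia is a knave.
- Grace (knight) says "Either Paul or Eve is a knight, but not both" - this is TRUE because Paul is a knight and Eve is a knave.
- Uma (knight) says "At least one of us is a knight" - this is TRUE because Paul, Grace, and Uma are knights.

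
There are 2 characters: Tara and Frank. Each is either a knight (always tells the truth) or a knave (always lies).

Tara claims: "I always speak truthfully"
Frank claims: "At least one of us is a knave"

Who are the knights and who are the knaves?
Tara is a knave.
Frank is a knight.

Verification:
- Tara (knave) says "I always speak truthfully" - this is FALSE (a lie) because Tara is a knave.
- Frank (knight) says "At least one of us is a knave" - this is TRUE because Tara is a knave.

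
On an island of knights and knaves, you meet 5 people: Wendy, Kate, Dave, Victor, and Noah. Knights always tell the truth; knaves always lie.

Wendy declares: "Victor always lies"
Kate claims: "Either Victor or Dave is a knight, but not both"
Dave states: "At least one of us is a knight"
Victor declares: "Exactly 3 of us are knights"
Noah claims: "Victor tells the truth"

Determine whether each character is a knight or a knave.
Wendy is a knave.
Kate is a knave.
Dave is a knight.
Victor is a knight.
Noah is a knight.

Verification:
- Wendy (knave) says "Victor always lies" - this is FALSE (a lie) because Victor is a knight.
- Kate (knave) says "Either Victor or Dave is a knight, but not both" - this is FALSE (a lie) because Victor is a knight and Dave is a knight.
- Dave (knight) says "At least one of us is a knight" - this is TRUE because Dave, Victor, and Noah are knights.
- Victor (knight) says "Exactly 3 of us are knights" - this is TRUE because there are 3 knights.
- Noah (knight) says "Victor tells the truth" - this is TRUE because Victor is a knight.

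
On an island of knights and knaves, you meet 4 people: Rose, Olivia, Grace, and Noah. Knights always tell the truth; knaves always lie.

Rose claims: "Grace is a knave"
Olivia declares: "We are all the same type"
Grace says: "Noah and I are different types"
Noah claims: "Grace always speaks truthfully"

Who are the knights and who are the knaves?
Rose is a knight.
Olivia is a knave.
Grace is a knave.
Noah is a knave.

Verification:
- Rose (knight) says "Grace is a knave" - this is TRUE because Grace is a knave.
- Olivia (knave) says "We are all the same type" - this is FALSE (a lie) because Rose is a knight and Olivia, Grace, and Noah are knaves.
- Grace (knave) says "Noah and I are different types" - this is FALSE (a lie) because Grace is a knave and Noah is a knave.
- Noah (knave) says "Grace always speaks truthfully" - this is FALSE (a lie) because Grace is a knave.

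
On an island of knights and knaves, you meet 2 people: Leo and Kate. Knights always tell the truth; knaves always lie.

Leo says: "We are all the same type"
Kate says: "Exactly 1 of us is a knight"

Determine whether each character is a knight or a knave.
Leo is a knave.
Kate is a knight.

Verification:
- Leo (knave) says "We are all the same type" - this is FALSE (a lie) because Kate is a knight and Leo is a knave.
- Kate (knight) says "Exactly 1 of us is a knight" - this is TRUE because there are 1 knights.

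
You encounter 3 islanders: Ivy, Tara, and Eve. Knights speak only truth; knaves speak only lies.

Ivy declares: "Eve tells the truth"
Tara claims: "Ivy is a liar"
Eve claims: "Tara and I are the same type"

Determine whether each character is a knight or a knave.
Ivy is a knave.
Tara is a knight.
Eve is a knave.

Verification:
- Ivy (knave) says "Eve tells the truth" - this is FALSE (a lie) because Eve is a knave.
- Tara (knight) says "Ivy is a liar" - this is TRUE because Ivy is a knave.
- Eve (knave) says "Tara and I are the same type" - this is FALSE (a lie) because Eve is a knave and Tara is a knight.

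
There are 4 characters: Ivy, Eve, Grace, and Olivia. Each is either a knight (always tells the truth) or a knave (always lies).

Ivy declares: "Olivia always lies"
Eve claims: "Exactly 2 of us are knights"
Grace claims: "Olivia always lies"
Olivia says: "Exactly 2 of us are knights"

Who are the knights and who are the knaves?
Ivy is a knave.
Eve is a knight.
Grace is a knave.
Olivia is a knight.

Verification:
- Ivy (knave) says "Olivia always lies" - this is FALSE (a lie) because Olivia is a knight.
- Eve (knight) says "Exactly 2 of us are knights" - this is TRUE because there are 2 knights.
- Grace (knave) says "Olivia always lies" - this is FALSE (a lie) because Olivia is a knight.
- Olivia (knight) says "Exactly 2 of us are knights" - this is TRUE because there are 2 knights.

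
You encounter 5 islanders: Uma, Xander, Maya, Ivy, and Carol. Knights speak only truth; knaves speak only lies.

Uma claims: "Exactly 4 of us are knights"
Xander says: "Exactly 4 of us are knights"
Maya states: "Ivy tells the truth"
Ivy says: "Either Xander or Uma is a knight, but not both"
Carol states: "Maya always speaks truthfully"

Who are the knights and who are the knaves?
Uma is a knave.
Xander is a knave.
Maya is a knave.
Ivy is a knave.
Carol is a knave.

Verification:
- Uma (knave) says "Exactly 4 of us are knights" - this is FALSE (a lie) because there are 0 knights.
- Xander (knave) says "Exactly 4 of us are knights" - this is FALSE (a lie) because there are 0 knights.
- Maya (knave) says "Ivy tells the truth" - this is FALSE (a lie) because Ivy is a knave.
- Ivy (knave) says "Either Xander or Uma is a knight, but not both" - this is FALSE (a lie) because Xander is a knave and Uma is a knave.
- Carol (knave) says "Maya always speaks truthfully" - this is FALSE (a lie) because Maya is a knave.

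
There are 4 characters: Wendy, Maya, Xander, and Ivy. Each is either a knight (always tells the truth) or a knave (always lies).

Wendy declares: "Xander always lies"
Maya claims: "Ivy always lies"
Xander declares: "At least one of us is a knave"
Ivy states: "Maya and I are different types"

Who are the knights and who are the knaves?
Wendy is a knave.
Maya is a knave.
Xander is a knight.
Ivy is a knight.

Verification:
- Wendy (knave) says "Xander always lies" - this is FALSE (a lie) because Xander is a knight.
- Maya (knave) says "Ivy always lies" - this is FALSE (a lie) because Ivy is a knight.
- Xander (knight) says "At least one of us is a knave" - this is TRUE because Wendy and Maya are knaves.
- Ivy (knight) says "Maya and I are different types" - this is TRUE because Ivy is a knight and Maya is a knave.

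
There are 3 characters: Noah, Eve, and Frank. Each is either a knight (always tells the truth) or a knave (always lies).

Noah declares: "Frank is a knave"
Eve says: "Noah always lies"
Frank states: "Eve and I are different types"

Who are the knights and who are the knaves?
Noah is a knight.
Eve is a knave.
Frank is a knave.

Verification:
- Noah (knight) says "Frank is a knave" - this is TRUE because Frank is a knave.
- Eve (knave) says "Noah always lies" - this is FALSE (a lie) because Noah is a knight.
- Frank (knave) says "Eve and I are different types" - this is FALSE (a lie) because Frank is a knave and Eve is a knave.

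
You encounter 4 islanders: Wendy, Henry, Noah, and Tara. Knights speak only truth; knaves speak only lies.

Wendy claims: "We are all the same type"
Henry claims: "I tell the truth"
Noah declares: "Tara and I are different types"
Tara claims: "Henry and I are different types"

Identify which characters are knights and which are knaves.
Wendy is a knave.
Henry is a knave.
Noah is a knight.
Tara is a knave.

Verification:
- Wendy (knave) says "We are all the same type" - this is FALSE (a lie) because Noah is a knight and Wendy, Henry, and Tara are knaves.
- Henry (knave) says "I tell the truth" - this is FALSE (a lie) because Henry is a knave.
- Noah (knight) says "Tara and I are different types" - this is TRUE because Noah is a knight and Tara is a knave.
- Tara (knave) says "Henry and I are different types" - this is FALSE (a lie) because Tara is a knave and Henry is a knave.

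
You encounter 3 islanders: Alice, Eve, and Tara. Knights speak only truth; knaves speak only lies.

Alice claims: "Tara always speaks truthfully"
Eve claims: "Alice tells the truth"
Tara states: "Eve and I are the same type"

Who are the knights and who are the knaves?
Alice is a knight.
Eve is a knight.
Tara is a knight.

Verification:
- Alice (knight) says "Tara always speaks truthfully" - this is TRUE because Tara is a knight.
- Eve (knight) says "Alice tells the truth" - this is TRUE because Alice is a knight.
- Tara (knight) says "Eve and I are the same type" - this is TRUE because Tara is a knight and Eve is a knight.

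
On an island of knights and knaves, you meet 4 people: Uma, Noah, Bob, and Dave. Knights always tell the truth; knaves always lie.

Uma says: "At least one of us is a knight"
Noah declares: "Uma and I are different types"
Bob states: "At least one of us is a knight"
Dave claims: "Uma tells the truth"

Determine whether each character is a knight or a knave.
Uma is a knave.
Noah is a knave.
Bob is a knave.
Dave is a knave.

Verification:
- Uma (knave) says "At least one of us is a knight" - this is FALSE (a lie) because no one is a knight.
- Noah (knave) says "Uma and I are different types" - this is FALSE (a lie) because Noah is a knave and Uma is a knave.
- Bob (knave) says "At least one of us is a knight" - this is FALSE (a lie) because no one is a knight.
- Dave (knave) says "Uma tells the truth" - this is FALSE (a lie) because Uma is a knave.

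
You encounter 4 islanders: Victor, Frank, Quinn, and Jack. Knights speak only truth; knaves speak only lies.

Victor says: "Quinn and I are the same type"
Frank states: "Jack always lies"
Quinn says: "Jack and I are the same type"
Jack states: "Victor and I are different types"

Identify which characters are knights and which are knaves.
Victor is a knave.
Frank is a knave.
Quinn is a knight.
Jack is a knight.

Verification:
- Victor (knave) says "Quinn and I are the same type" - this is FALSE (a lie) because Victor is a knave and Quinn is a knight.
- Frank (knave) says "Jack always lies" - this is FALSE (a lie) because Jack is a knight.
- Quinn (knight) says "Jack and I are the same type" - this is TRUE because Quinn is a knight and Jack is a knight.
- Jack (knight) says "Victor and I are different types" - this is TRUE because Jack is a knight and Victor is a knave.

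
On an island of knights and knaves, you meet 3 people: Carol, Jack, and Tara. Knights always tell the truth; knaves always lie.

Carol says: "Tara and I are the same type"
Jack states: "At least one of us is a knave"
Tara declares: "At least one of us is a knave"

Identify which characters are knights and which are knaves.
Carol is a knave.
Jack is a knight.
Tara is a knight.

Verification:
- Carol (knave) says "Tara and I are the same type" - this is FALSE (a lie) because Carol is a knave and Tara is a knight.
- Jack (knight) says "At least one of us is a knave" - this is TRUE because Carol is a knave.
- Tara (knight) says "At least one of us is a knave" - this is TRUE because Carol is a knave.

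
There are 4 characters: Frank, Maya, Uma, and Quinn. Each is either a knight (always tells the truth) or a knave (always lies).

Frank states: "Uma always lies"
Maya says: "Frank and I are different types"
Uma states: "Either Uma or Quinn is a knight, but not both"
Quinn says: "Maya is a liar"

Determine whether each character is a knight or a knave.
Frank is a knave.
Maya is a knight.
Uma is a knight.
Quinn is a knave.

Verification:
- Frank (knave) says "Uma always lies" - this is FALSE (a lie) because Uma is a knight.
- Maya (knight) says "Frank and I are different types" - this is TRUE because Maya is a knight and Frank is a knave.
- Uma (knight) says "Either Uma or Quinn is a knight, but not both" - this is TRUE because Uma is a knight and Quinn is a knave.
- Quinn (knave) says "Maya is a liar" - this is FALSE (a lie) because Maya is a knight.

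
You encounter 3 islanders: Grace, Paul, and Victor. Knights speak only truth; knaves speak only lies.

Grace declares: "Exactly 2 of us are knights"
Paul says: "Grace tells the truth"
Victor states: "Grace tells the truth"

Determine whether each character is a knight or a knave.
Grace is a knave.
Paul is a knave.
Victor is a knave.

Verification:
- Grace (knave) says "Exactly 2 of us are knights" - this is FALSE (a lie) because there are 0 knights.
- Paul (knave) says "Grace tells the truth" - this is FALSE (a lie) because Grace is a knave.
- Victor (knave) says "Grace tells the truth" - this is FALSE (a lie) because Grace is a knave.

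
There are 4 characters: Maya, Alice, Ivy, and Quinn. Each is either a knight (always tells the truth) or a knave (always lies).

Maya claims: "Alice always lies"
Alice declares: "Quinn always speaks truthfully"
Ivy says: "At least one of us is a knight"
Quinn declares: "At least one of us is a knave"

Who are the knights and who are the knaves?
Maya is a knave.
Alice is a knight.
Ivy is a knight.
Quinn is a knight.

Verification:
- Maya (knave) says "Alice always lies" - this is FALSE (a lie) because Alice is a knight.
- Alice (knight) says "Quinn always speaks truthfully" - this is TRUE because Quinn is a knight.
- Ivy (knight) says "At least one of us is a knight" - this is TRUE because Alice, Ivy, and Quinn are knights.
- Quinn (knight) says "At least one of us is a knave" - this is TRUE because Maya is a knave.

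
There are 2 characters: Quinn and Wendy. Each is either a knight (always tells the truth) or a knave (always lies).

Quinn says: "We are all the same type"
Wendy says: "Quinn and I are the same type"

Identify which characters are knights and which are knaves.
Quinn is a knight.
Wendy is a knight.

Verification:
- Quinn (knight) says "We are all the same type" - this is TRUE because Quinn and Wendy are knights.
- Wendy (knight) says "Quinn and I are the same type" - this is TRUE because Wendy is a knight and Quinn is a knight.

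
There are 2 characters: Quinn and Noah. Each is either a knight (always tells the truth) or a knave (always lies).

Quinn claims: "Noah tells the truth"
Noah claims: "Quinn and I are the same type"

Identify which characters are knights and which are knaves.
Quinn is a knight.
Noah is a knight.

Verification:
- Quinn (knight) says "Noah tells the truth" - this is TRUE because Noah is a knight.
- Noah (knight) says "Quinn and I are the same type" - this is TRUE because Noah is a knight and Quinn is a knight.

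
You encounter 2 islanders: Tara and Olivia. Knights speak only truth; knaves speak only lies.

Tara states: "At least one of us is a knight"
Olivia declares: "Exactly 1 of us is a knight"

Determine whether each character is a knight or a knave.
Tara is a knave.
Olivia is a knave.

Verification:
- Tara (knave) says "At least one of us is a knight" - this is FALSE (a lie) because no one is a knight.
- Olivia (knave) says "Exactly 1 of us is a knight" - this is FALSE (a lie) because there are 0 knights.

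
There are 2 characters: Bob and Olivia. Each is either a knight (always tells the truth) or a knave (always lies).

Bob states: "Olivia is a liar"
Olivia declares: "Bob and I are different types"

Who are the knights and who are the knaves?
Bob is a knave.
Olivia is a knight.

Verification:
- Bob (knave) says "Olivia is a liar" - this is FALSE (a lie) because Olivia is a knight.
- Olivia (knight) says "Bob and I are different types" - this is TRUE because Olivia is a knight and Bob is a knave.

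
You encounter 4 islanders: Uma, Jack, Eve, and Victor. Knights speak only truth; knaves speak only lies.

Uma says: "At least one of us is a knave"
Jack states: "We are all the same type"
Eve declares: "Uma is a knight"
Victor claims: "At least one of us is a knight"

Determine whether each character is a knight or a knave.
Uma is a knight.
Jack is a knave.
Eve is a knight.
Victor is a knight.

Verification:
- Uma (knight) says "At least one of us is a knave" - this is TRUE because Jack is a knave.
- Jack (knave) says "We are all the same type" - this is FALSE (a lie) because Uma, Eve, and Victor are knights and Jack is a knave.
- Eve (knight) says "Uma is a knight" - this is TRUE because Uma is a knight.
- Victor (knight) says "At least one of us is a knight" - this is TRUE because Uma, Eve, and Victor are knights.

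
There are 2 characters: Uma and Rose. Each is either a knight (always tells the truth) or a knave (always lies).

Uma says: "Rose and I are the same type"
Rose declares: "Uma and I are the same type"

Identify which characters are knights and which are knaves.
Uma is a knight.
Rose is a knight.

Verification:
- Uma (knight) says "Rose and I are the same type" - this is TRUE because Uma is a knight and Rose is a knight.
- Rose (knight) says "Uma and I are the same type" - this is TRUE because Rose is a knight and Uma is a knight.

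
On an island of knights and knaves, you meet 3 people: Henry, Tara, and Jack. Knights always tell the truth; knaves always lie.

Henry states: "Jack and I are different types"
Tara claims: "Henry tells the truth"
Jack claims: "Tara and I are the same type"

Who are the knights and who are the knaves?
Henry is a knight.
Tara is a knight.
Jack is a knave.

Verification:
- Henry (knight) says "Jack and I are different types" - this is TRUE because Henry is a knight and Jack is a knave.
- Tara (knight) says "Henry tells the truth" - this is TRUE because Henry is a knight.
- Jack (knave) says "Tara and I are the same type" - this is FALSE (a lie) because Jack is a knave and Tara is a knight.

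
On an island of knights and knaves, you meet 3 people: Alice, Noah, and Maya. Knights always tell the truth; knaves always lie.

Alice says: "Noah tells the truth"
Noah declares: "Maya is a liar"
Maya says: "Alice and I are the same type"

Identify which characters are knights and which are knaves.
Alice is a knight.
Noah is a knight.
Maya is a knave.

Verification:
- Alice (knight) says "Noah tells the truth" - this is TRUE because Noah is a knight.
- Noah (knight) says "Maya is a liar" - this is TRUE because Maya is a knave.
- Maya (knave) says "Alice and I are the same type" - this is FALSE (a lie) because Maya is a knave and Alice is a knight.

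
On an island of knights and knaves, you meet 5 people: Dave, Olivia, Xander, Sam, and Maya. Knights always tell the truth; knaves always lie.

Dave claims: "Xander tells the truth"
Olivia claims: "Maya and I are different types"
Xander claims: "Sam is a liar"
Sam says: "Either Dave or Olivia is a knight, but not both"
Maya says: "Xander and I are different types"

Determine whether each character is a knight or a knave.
Dave is a knave.
Olivia is a knight.
Xander is a knave.
Sam is a knight.
Maya is a knave.

Verification:
- Dave (knave) says "Xander tells the truth" - this is FALSE (a lie) because Xander is a knave.
- Olivia (knight) says "Maya and I are different types" - this is TRUE because Olivia is a knight and Maya is a knave.
- Xander (knave) says "Sam is a liar" - this is FALSE (a lie) because Sam is a knight.
- Sam (knight) says "Either Dave or Olivia is a knight, but not both" - this is TRUE because Dave is a knave and Olivia is a knight.
- Maya (knave) says "Xander and I are different types" - this is FALSE (a lie) because Maya is a knave and Xander is a knave.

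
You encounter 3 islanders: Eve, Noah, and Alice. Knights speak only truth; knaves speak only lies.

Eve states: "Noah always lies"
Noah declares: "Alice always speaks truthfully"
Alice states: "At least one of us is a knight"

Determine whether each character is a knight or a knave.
Eve is a knave.
Noah is a knight.
Alice is a knight.

Verification:
- Eve (knave) says "Noah always lies" - this is FALSE (a lie) because Noah is a knight.
- Noah (knight) says "Alice always speaks truthfully" - this is TRUE because Alice is a knight.
- Alice (knight) says "At least one of us is a knight" - this is TRUE because Noah and Alice are knights.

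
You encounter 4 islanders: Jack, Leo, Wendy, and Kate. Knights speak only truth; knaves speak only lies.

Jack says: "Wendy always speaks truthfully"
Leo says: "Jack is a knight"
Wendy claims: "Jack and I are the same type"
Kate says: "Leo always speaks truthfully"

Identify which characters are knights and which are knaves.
Jack is a knight.
Leo is a knight.
Wendy is a knight.
Kate is a knight.

Verification:
- Jack (knight) says "Wendy always speaks truthfully" - this is TRUE because Wendy is a knight.
- Leo (knight) says "Jack is a knight" - this is TRUE because Jack is a knight.
- Wendy (knight) says "Jack and I are the same type" - this is TRUE because Wendy is a knight and Jack is a knight.
- Kate (knight) says "Leo always speaks truthfully" - this is TRUE because Leo is a knight.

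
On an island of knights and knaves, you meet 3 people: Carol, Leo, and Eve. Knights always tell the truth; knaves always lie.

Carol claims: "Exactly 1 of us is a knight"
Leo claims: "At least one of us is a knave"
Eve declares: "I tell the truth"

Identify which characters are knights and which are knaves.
Carol is a knave.
Leo is a knight.
Eve is a knight.

Verification:
- Carol (knave) says "Exactly 1 of us is a knight" - this is FALSE (a lie) because there are 2 knights.
- Leo (knight) says "At least one of us is a knave" - this is TRUE because Carol is a knave.
- Eve (knight) says "I tell the truth" - this is TRUE because Eve is a knight.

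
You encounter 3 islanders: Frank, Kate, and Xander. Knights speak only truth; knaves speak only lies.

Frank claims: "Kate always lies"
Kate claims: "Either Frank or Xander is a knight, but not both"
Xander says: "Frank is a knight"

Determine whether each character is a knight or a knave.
Frank is a knight.
Kate is a knave.
Xander is a knight.

Verification:
- Frank (knight) says "Kate always lies" - this is TRUE because Kate is a knave.
- Kate (knave) says "Either Frank or Xander is a knight, but not both" - this is FALSE (a lie) because Frank is a knight and Xander is a knight.
- Xander (knight) says "Frank is a knight" - this is TRUE because Frank is a knight.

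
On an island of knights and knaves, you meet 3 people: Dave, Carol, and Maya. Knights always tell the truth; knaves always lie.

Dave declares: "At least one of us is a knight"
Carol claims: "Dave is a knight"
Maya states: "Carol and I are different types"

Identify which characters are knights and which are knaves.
Dave is a knave.
Carol is a knave.
Maya is a knave.

Verification:
- Dave (knave) says "At least one of us is a knight" - this is FALSE (a lie) because no one is a knight.
- Carol (knave) says "Dave is a knight" - this is FALSE (a lie) because Dave is a knave.
- Maya (knave) says "Carol and I are different types" - this is FALSE (a lie) because Maya is a knave and Carol is a knave.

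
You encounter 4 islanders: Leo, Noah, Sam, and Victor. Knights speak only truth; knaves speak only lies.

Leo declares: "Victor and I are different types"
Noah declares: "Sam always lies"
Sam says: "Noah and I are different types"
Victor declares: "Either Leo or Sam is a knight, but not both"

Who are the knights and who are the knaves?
Leo is a knight.
Noah is a knave.
Sam is a knight.
Victor is a knave.

Verification:
- Leo (knight) says "Victor and I are different types" - this is TRUE because Leo is a knight and Victor is a knave.
- Noah (knave) says "Sam always lies" - this is FALSE (a lie) because Sam is a knight.
- Sam (knight) says "Noah and I are different types" - this is TRUE because Sam is a knight and Noah is a knave.
- Victor (knave) says "Either Leo or Sam is a knight, but not both" - this is FALSE (a lie) because Leo is a knight and Sam is a knight.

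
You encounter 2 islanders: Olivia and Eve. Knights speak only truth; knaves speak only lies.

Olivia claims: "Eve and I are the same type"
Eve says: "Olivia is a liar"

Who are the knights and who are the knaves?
Olivia is a knave.
Eve is a knight.

Verification:
- Olivia (knave) says "Eve and I are the same type" - this is FALSE (a lie) because Olivia is a knave and Eve is a knight.
- Eve (knight) says "Olivia is a liar" - this is TRUE because Olivia is a knave.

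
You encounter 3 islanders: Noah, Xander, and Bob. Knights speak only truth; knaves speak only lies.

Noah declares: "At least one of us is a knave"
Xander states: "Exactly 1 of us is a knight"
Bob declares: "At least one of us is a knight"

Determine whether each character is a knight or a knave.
Noah is a knight.
Xander is a knave.
Bob is a knight.

Verification:
- Noah (knight) says "At least one of us is a knave" - this is TRUE because Xander is a knave.
- Xander (knave) says "Exactly 1 of us is a knight" - this is FALSE (a lie) because there are 2 knights.
- Bob (knight) says "At least one of us is a knight" - this is TRUE because Noah and Bob are knights.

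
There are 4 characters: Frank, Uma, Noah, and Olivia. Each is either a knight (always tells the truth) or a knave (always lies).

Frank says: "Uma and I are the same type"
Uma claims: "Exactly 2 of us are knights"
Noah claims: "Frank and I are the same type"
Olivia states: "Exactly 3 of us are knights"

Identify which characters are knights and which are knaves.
Frank is a knight.
Uma is a knight.
Noah is a knave.
Olivia is a knave.

Verification:
- Frank (knight) says "Uma and I are the same type" - this is TRUE because Frank is a knight and Uma is a knight.
- Uma (knight) says "Exactly 2 of us are knights" - this is TRUE because there are 2 knights.
- Noah (knave) says "Frank and I are the same type" - this is FALSE (a lie) because Noah is a knave and Frank is a knight.
- Olivia (knave) says "Exactly 3 of us are knights" - this is FALSE (a lie) because there are 2 knights.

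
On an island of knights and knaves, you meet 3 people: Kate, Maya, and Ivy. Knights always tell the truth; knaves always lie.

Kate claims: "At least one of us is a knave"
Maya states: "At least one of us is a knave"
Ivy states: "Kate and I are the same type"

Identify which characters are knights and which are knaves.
Kate is a knight.
Maya is a knight.
Ivy is a knave.

Verification:
- Kate (knight) says "At least one of us is a knave" - this is TRUE because Ivy is a knave.
- Maya (knight) says "At least one of us is a knave" - this is TRUE because Ivy is a knave.
- Ivy (knave) says "Kate and I are the same type" - this is FALSE (a lie) because Ivy is a knave and Kate is a knight.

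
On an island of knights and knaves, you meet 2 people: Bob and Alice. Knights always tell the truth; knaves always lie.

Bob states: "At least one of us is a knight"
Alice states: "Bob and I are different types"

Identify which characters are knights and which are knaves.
Bob is a knave.
Alice is a knave.

Verification:
- Bob (knave) says "At least one of us is a knight" - this is FALSE (a lie) because no one is a knight.
- Alice (knave) says "Bob and I are different types" - this is FALSE (a lie) because Alice is a knave and Bob is a knave.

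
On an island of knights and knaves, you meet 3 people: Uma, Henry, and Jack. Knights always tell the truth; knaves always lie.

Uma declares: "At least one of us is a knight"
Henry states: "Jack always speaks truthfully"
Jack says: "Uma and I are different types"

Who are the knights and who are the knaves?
Uma is a knave.
Henry is a knave.
Jack is a knave.

Verification:
- Uma (knave) says "At least one of us is a knight" - this is FALSE (a lie) because no one is a knight.
- Henry (knave) says "Jack always speaks truthfully" - this is FALSE (a lie) because Jack is a knave.
- Jack (knave) says "Uma and I are different types" - this is FALSE (a lie) because Jack is a knave and Uma is a knave.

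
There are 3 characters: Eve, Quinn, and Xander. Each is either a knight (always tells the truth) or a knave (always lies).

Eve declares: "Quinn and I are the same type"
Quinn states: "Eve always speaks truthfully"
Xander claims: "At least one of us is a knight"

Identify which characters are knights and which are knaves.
Eve is a knight.
Quinn is a knight.
Xander is a knight.

Verification:
- Eve (knight) says "Quinn and I are the same type" - this is TRUE because Eve is a knight and Quinn is a knight.
- Quinn (knight) says "Eve always speaks truthfully" - this is TRUE because Eve is a knight.
- Xander (knight) says "At least one of us is a knight" - this is TRUE because Eve, Quinn, and Xander are knights.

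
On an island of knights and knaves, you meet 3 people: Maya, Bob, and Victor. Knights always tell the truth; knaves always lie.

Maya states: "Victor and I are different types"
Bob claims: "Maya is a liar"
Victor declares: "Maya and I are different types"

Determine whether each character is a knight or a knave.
Maya is a knave.
Bob is a knight.
Victor is a knave.

Verification:
- Maya (knave) says "Victor and I are different types" - this is FALSE (a lie) because Maya is a knave and Victor is a knave.
- Bob (knight) says "Maya is a liar" - this is TRUE because Maya is a knave.
- Victor (knave) says "Maya and I are different types" - this is FALSE (a lie) because Victor is a knave and Maya is a knave.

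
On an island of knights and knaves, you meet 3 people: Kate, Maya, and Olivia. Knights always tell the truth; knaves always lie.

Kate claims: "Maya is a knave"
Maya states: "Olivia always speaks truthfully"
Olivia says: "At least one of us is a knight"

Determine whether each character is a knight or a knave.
Kate is a knave.
Maya is a knight.
Olivia is a knight.

Verification:
- Kate (knave) says "Maya is a knave" - this is FALSE (a lie) because Maya is a knight.
- Maya (knight) says "Olivia always speaks truthfully" - this is TRUE because Olivia is a knight.
- Olivia (knight) says "At least one of us is a knight" - this is TRUE because Maya and Olivia are knights.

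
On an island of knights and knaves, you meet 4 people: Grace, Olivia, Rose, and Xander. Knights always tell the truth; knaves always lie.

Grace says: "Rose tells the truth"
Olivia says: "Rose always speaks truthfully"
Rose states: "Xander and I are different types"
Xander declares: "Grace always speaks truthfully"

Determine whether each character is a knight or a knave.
Grace is a knave.
Olivia is a knave.
Rose is a knave.
Xander is a knave.

Verification:
- Grace (knave) says "Rose tells the truth" - this is FALSE (a lie) because Rose is a knave.
- Olivia (knave) says "Rose always speaks truthfully" - this is FALSE (a lie) because Rose is a knave.
- Rose (knave) says "Xander and I are different types" - this is FALSE (a lie) because Rose is a knave and Xander is a knave.
- Xander (knave) says "Grace always speaks truthfully" - this is FALSE (a lie) because Grace is a knave.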